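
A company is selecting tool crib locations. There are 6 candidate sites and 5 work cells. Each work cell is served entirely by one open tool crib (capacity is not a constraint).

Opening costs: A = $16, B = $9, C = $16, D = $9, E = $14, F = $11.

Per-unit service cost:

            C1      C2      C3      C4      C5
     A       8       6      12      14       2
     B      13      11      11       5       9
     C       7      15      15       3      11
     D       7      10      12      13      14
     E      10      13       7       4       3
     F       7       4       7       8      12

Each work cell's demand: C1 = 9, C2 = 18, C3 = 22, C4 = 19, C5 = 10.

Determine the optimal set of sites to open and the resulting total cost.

Open A, C and F; minimum total cost 409.

For any fixed open set, each work cell goes to its cheapest open site; total = fixed + service.
{A, C, F}: C1→C 7·9=63, C2→F 4·18=72, C3→F 7·22=154, C4→C 3·19=57, C5→A 2·10=20. Service 366; fixed 43; total 409.
{C, E, F}: C1→C 7·9=63, C2→F 4·18=72, C3→E 7·22=154, C4→C 3·19=57, C5→E 3·10=30. Service 376; fixed 41; total 417.
{A, B, C, F}: service 366 + fixed 52 = 418
{A, B, C, D, E, F}: service 366 + fixed 75 = 441
No other subset beats 409.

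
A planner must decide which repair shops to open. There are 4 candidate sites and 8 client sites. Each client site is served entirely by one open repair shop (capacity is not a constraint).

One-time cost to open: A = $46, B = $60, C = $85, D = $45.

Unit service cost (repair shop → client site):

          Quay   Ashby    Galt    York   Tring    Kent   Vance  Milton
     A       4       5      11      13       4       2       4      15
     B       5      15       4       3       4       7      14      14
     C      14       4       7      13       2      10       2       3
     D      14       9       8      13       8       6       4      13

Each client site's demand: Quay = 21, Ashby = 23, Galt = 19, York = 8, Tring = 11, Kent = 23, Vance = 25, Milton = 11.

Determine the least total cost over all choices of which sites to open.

For any fixed open set, each client site goes to its cheapest open site; total = fixed + service.
{A, B, C}: Quay→A 4·21=84, Ashby→C 4·23=92, Galt→B 4·19=76, York→B 3·8=24, Tring→C 2·11=22, Kent→A 2·23=46, Vance→C 2·25=50, Milton→C 3·11=33. Service 427; fixed 191; total 618.
{A, B, C, D}: Quay→A 4·21=84, Ashby→C 4·23=92, Galt→B 4·19=76, York→B 3·8=24, Tring→C 2·11=22, Kent→A 2·23=46, Vance→C 2·25=50, Milton→C 3·11=33. Service 427; fixed 236; total 663.
{A, C}: service 564 + fixed 131 = 695
{D}: service 1226 + fixed 45 = 1271
No other subset beats 618.

Minimum total cost: 618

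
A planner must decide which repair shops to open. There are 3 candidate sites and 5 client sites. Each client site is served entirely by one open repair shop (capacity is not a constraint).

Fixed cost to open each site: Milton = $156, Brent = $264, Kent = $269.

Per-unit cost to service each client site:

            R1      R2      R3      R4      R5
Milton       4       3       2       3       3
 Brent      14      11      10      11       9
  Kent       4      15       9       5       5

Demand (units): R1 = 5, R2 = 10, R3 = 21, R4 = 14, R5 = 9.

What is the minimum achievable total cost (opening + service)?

For any fixed open set, each client site goes to its cheapest open site; total = fixed + service.
{Milton}: R1→Milton 4·5=20, R2→Milton 3·10=30, R3→Milton 2·21=42, R4→Milton 3·14=42, R5→Milton 3·9=27. Service 161; fixed 156; total 317.
{Milton, Brent}: R1→Milton 4·5=20, R2→Milton 3·10=30, R3→Milton 2·21=42, R4→Milton 3·14=42, R5→Milton 3·9=27. Service 161; fixed 420; total 581.
{Milton, Kent}: service 161 + fixed 425 = 586
{Milton, Brent, Kent}: R1→Milton 4·5=20, R2→Milton 3·10=30, R3→Milton 2·21=42, R4→Milton 3·14=42, R5→Milton 3·9=27. Service 161; fixed 689; total 850.
(All 7 nonempty subsets were checked; Milton only is lowest.)

Minimum total cost: 317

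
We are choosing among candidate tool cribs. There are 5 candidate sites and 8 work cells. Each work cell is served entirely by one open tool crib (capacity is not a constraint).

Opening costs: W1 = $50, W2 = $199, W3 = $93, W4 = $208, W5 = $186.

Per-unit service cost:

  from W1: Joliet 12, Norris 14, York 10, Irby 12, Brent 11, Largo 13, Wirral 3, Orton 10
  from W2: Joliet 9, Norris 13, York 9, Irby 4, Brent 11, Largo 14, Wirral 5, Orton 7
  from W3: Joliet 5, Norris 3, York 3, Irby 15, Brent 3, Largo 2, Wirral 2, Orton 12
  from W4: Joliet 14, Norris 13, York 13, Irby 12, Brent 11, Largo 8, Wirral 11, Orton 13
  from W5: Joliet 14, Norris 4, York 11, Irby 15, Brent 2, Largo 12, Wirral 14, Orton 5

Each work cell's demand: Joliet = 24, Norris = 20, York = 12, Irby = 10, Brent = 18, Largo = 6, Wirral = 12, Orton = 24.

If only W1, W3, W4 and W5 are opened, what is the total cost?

Each work cell is assigned to its cheapest site among the open ones.
{W1, W3, W4, W5}: Joliet→W3 5·24=120, Norris→W3 3·20=60, York→W3 3·12=36, Irby→W1 12·10=120, Brent→W5 2·18=36, Largo→W3 2·6=12, Wirral→W3 2·12=24, Orton→W5 5·24=120. Service 528; fixed 537; total 1065.

Total cost: 1065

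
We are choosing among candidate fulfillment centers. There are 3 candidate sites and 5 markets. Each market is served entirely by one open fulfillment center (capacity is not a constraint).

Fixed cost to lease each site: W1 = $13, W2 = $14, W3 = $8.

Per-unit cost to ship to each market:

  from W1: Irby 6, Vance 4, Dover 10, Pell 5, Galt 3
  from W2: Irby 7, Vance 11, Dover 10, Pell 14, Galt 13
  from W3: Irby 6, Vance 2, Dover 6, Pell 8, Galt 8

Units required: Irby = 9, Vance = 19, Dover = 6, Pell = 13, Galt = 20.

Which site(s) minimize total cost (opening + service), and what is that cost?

For any fixed open set, each market goes to its cheapest open site; total = fixed + service.
{W1, W3}: Irby→W1 6·9=54, Vance→W3 2·19=38, Dover→W3 6·6=36, Pell→W1 5·13=65, Galt→W1 3·20=60. Service 253; fixed 21; total 274.
{W1, W2, W3}: Irby→W1 6·9=54, Vance→W3 2·19=38, Dover→W3 6·6=36, Pell→W1 5·13=65, Galt→W1 3·20=60. Service 253; fixed 35; total 288.
{W1}: Irby→W1 6·9=54, Vance→W1 4·19=76, Dover→W1 10·6=60, Pell→W1 5·13=65, Galt→W1 3·20=60. Service 315; fixed 13; total 328.
{W3}: service 392 + fixed 8 = 400
No other subset beats 274.

Open W1 and W3; minimum total cost 274.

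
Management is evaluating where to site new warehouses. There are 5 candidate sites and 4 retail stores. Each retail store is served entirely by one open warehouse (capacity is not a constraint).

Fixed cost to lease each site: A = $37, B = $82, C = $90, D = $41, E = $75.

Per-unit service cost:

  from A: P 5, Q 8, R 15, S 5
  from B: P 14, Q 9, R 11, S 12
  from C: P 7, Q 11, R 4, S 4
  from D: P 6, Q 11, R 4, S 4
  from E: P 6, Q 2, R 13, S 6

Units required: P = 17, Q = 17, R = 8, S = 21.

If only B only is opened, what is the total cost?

Each retail store is assigned to its cheapest site among the open ones.
{B}: P→B 14·17=238, Q→B 9·17=153, R→B 11·8=88, S→B 12·21=252. Service 731; fixed 82; total 813.

Total cost: 813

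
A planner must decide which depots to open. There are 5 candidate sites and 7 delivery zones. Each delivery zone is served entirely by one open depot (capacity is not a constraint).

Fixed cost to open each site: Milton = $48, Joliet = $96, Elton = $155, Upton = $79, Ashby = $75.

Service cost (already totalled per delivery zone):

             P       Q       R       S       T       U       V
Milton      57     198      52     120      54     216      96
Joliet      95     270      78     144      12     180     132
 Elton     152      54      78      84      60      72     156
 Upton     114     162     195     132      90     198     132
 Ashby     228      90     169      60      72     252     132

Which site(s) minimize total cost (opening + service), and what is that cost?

For any fixed open set, each delivery zone goes to its cheapest open site; total = fixed + service.
{Milton, Elton}: P→Milton 57, Q→Elton 54, R→Milton 52, S→Elton 84, T→Milton 54, U→Elton 72, V→Milton 96. Service 469; fixed 203; total 672.
{Milton, Elton, Ashby}: P→Milton 57, Q→Elton 54, R→Milton 52, S→Ashby 60, T→Milton 54, U→Elton 72, V→Milton 96. Service 445; fixed 278; total 723.
{Milton, Joliet, Elton}: service 427 + fixed 299 = 726
{Milton, Joliet, Elton, Upton, Ashby}: service 403 + fixed 453 = 856
No other subset beats 672.

Open Milton and Elton; minimum total cost 672.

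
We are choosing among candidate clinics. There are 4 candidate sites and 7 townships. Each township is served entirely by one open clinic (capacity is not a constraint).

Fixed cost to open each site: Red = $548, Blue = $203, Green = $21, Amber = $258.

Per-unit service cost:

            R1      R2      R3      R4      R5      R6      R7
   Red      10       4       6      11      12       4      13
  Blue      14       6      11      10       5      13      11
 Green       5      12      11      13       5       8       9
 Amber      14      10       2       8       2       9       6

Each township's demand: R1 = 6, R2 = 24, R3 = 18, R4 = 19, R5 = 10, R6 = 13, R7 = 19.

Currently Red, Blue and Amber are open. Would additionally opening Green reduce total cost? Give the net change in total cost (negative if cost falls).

Current service cost with {Red, Blue, Amber}: 530.
Adding Green: each township re-picks its cheapest; new service cost 500, saving 30.
Extra fixed cost: 21. Net change = 21 − 30 = -9.
(Totals: 1539 → 1530.)

Yes — net change −9 (cost falls by 9).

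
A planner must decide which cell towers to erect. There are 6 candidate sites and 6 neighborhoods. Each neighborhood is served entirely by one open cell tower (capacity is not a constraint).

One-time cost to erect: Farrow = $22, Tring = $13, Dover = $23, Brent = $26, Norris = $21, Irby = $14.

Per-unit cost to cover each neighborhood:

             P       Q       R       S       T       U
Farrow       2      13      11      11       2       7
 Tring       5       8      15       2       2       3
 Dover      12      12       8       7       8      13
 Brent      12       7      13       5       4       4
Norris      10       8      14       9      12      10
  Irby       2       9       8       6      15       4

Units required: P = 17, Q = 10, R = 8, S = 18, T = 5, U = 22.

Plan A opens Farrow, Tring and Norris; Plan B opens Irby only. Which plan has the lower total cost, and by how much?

Plan A: {Farrow, Tring, Norris}: P→Farrow 2·17=34, Q→Tring 8·10=80, R→Farrow 11·8=88, S→Tring 2·18=36, T→Farrow 2·5=10, U→Tring 3·22=66. Service 314; fixed 56; total 370.
Plan B: {Irby}: P→Irby 2·17=34, Q→Irby 9·10=90, R→Irby 8·8=64, S→Irby 6·18=108, T→Irby 15·5=75, U→Irby 4·22=88. Service 459; fixed 14; total 473.
Difference: |370 − 473| = 103.

Plan A is cheaper by 103.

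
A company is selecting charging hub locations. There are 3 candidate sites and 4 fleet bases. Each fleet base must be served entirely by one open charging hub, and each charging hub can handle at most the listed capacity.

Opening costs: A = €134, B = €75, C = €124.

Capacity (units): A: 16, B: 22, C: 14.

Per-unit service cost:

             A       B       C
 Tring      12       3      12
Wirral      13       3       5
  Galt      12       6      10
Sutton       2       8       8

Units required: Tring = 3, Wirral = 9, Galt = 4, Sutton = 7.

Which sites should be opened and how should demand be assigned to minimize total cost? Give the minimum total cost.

Minimum total cost: 283

Open {A, B}: Tring→B 3·3=9, Wirral→B 3·9=27, Galt→B 6·4=24, Sutton→A 2·7=14.
Loads: A carries 7/16, B carries 16/22. Service 74; fixed 209; total 283.
Next best feasible plan costs 307.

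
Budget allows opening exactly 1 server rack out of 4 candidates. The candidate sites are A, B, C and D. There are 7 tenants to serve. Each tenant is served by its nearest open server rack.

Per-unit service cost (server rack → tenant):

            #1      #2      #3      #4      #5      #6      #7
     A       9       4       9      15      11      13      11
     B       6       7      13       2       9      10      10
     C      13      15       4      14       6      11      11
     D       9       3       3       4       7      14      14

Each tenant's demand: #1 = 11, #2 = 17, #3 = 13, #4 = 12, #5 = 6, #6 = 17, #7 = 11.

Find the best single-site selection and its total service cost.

With exactly 1 open, each tenant uses its cheapest among the chosen.
{D}: #1→D 9·11=99, #2→D 3·17=51, #3→D 3·13=39, #4→D 4·12=48, #5→D 7·6=42, #6→D 14·17=238, #7→D 14·11=154. Service cost 671.
{B}: service cost 712
{A}: service cost 872
Among all 4 size-1 choices, {D} is lowest.

Choose D only; total service cost 671.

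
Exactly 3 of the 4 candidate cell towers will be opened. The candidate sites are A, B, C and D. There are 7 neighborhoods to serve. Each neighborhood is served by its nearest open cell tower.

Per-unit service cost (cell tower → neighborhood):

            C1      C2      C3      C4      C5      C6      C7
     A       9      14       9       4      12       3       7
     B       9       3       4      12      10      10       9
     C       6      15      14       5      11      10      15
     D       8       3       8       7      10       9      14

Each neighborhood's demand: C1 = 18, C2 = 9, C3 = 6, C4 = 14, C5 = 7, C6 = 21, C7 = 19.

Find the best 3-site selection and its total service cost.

Choose A, B and C; total service cost 481.

With exactly 3 open, each neighborhood uses its cheapest among the chosen.
{A, B, C}: C1→C 6·18=108, C2→B 3·9=27, C3→B 4·6=24, C4→A 4·14=56, C5→B 10·7=70, C6→A 3·21=63, C7→A 7·19=133. Service cost 481.
{A, C, D}: service cost 505
{A, B, D}: service cost 517
Among all 4 size-3 choices, {A, B, C} is lowest.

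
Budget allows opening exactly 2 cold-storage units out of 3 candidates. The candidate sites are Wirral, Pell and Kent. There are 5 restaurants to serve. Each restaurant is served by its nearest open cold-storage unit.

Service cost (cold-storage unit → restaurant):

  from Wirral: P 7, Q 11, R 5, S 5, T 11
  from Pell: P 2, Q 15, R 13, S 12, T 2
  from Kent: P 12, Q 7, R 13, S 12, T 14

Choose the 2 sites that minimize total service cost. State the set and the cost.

Choose Wirral and Pell; total service cost 25.

With exactly 2 open, each restaurant uses its cheapest among the chosen.
{Wirral, Pell}: P→Pell 2, Q→Wirral 11, R→Wirral 5, S→Wirral 5, T→Pell 2. Service cost 25.
{Wirral, Kent}: service cost 35
{Pell, Kent}: service cost 36
Among all 3 size-2 choices, {Wirral, Pell} is lowest.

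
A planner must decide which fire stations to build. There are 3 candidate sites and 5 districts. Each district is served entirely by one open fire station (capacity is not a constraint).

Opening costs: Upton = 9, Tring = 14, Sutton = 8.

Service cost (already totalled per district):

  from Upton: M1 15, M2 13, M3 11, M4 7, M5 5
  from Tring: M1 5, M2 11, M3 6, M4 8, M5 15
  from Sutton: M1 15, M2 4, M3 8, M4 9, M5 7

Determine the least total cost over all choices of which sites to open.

For any fixed open set, each district goes to its cheapest open site; total = fixed + service.
{Sutton}: M1→Sutton 15, M2→Sutton 4, M3→Sutton 8, M4→Sutton 9, M5→Sutton 7. Service 43; fixed 8; total 51.
{Tring, Sutton}: M1→Tring 5, M2→Sutton 4, M3→Tring 6, M4→Tring 8, M5→Sutton 7. Service 30; fixed 22; total 52.
{Upton, Sutton}: service 39 + fixed 17 = 56
{Upton, Tring, Sutton}: M1→Tring 5, M2→Sutton 4, M3→Tring 6, M4→Upton 7, M5→Upton 5. Service 27; fixed 31; total 58.
No other subset beats 51.

Minimum total cost: 51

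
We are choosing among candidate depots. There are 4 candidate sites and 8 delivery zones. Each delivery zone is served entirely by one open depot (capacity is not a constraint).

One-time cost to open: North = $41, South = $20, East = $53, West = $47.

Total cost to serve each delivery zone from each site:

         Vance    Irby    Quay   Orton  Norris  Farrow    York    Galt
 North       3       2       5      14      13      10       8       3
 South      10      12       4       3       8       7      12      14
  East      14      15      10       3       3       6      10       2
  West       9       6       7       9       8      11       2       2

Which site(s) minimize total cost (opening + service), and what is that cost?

For any fixed open set, each delivery zone goes to its cheapest open site; total = fixed + service.
{South}: Vance→South 10, Irby→South 12, Quay→South 4, Orton→South 3, Norris→South 8, Farrow→South 7, York→South 12, Galt→South 14. Service 70; fixed 20; total 90.
{North}: Vance→North 3, Irby→North 2, Quay→North 5, Orton→North 14, Norris→North 13, Farrow→North 10, York→North 8, Galt→North 3. Service 58; fixed 41; total 99.
{North, South}: service 38 + fixed 61 = 99
{North, South, East, West}: Vance→North 3, Irby→North 2, Quay→South 4, Orton→South 3, Norris→East 3, Farrow→East 6, York→West 2, Galt→East 2. Service 25; fixed 161; total 186.
(All 15 nonempty subsets were checked; South only is lowest.)

Open South only; minimum total cost 90.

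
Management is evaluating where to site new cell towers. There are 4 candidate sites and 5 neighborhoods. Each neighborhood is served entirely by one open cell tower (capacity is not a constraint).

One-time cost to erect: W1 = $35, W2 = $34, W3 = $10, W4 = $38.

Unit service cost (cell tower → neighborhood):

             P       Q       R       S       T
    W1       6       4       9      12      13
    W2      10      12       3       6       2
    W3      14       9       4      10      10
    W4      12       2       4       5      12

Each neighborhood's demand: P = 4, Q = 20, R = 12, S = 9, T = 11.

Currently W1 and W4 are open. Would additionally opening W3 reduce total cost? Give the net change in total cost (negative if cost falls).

Current service cost with {W1, W4}: 289.
Adding W3: each neighborhood re-picks its cheapest; new service cost 267, saving 22.
Extra fixed cost: 10. Net change = 10 − 22 = -12.
(Totals: 362 → 350.)

Yes — net change −12 (cost falls by 12).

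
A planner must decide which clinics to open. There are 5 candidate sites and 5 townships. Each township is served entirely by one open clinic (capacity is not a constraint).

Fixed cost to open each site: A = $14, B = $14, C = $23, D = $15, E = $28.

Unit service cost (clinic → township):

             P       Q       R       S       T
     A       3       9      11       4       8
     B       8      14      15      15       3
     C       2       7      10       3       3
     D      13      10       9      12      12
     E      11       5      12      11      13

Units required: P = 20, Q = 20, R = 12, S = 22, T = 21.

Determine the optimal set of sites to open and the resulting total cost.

Open C and E; minimum total cost 440.

For any fixed open set, each township goes to its cheapest open site; total = fixed + service.
{C, E}: P→C 2·20=40, Q→E 5·20=100, R→C 10·12=120, S→C 3·22=66, T→C 3·21=63. Service 389; fixed 51; total 440.
{C, D, E}: service 377 + fixed 66 = 443
{C}: P→C 2·20=40, Q→C 7·20=140, R→C 10·12=120, S→C 3·22=66, T→C 3·21=63. Service 429; fixed 23; total 452.
{A, B, C, D, E}: service 377 + fixed 94 = 471
No other subset beats 440.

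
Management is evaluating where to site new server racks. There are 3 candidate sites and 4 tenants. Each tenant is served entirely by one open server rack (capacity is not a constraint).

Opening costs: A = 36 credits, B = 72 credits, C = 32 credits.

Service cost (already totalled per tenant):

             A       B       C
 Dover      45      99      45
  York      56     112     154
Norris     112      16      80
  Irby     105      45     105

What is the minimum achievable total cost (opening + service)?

For any fixed open set, each tenant goes to its cheapest open site; total = fixed + service.
{A, B}: Dover→A 45, York→A 56, Norris→B 16, Irby→B 45. Service 162; fixed 108; total 270.
{A, B, C}: service 162 + fixed 140 = 302
{B, C}: service 218 + fixed 104 = 322
{C}: service 384 + fixed 32 = 416
No other subset beats 270.

Minimum total cost: 270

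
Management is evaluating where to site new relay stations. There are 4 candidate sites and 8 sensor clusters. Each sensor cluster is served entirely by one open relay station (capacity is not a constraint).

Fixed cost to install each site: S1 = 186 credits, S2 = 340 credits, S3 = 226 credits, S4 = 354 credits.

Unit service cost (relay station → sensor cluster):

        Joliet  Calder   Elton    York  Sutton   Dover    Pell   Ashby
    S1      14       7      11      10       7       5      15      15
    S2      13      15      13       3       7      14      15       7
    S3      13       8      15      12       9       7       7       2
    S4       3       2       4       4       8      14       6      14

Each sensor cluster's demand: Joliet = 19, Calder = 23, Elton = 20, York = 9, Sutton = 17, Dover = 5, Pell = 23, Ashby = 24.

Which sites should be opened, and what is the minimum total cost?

Open S3 and S4; minimum total cost 1156.

For any fixed open set, each sensor cluster goes to its cheapest open site; total = fixed + service.
{S3, S4}: Joliet→S4 3·19=57, Calder→S4 2·23=46, Elton→S4 4·20=80, York→S4 4·9=36, Sutton→S4 8·17=136, Dover→S3 7·5=35, Pell→S4 6·23=138, Ashby→S3 2·24=48. Service 576; fixed 580; total 1156.
{S4}: service 899 + fixed 354 = 1253
{S1, S3, S4}: service 549 + fixed 766 = 1315
{S1, S2, S3, S4}: service 540 + fixed 1106 = 1646
No other subset beats 1156.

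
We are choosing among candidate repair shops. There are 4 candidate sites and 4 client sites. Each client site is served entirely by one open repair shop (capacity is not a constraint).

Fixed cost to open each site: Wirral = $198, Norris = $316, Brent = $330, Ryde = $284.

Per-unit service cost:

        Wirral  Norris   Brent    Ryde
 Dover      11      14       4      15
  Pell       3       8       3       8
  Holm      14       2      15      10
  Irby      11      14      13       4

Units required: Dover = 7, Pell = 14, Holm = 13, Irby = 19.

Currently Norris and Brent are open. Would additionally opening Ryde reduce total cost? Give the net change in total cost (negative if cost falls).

No — net change +113 (cost rises by 113).

Current service cost with {Norris, Brent}: 343.
Adding Ryde: each client site re-picks its cheapest; new service cost 172, saving 171.
Extra fixed cost: 284. Net change = 284 − 171 = 113.
(Totals: 989 → 1102.)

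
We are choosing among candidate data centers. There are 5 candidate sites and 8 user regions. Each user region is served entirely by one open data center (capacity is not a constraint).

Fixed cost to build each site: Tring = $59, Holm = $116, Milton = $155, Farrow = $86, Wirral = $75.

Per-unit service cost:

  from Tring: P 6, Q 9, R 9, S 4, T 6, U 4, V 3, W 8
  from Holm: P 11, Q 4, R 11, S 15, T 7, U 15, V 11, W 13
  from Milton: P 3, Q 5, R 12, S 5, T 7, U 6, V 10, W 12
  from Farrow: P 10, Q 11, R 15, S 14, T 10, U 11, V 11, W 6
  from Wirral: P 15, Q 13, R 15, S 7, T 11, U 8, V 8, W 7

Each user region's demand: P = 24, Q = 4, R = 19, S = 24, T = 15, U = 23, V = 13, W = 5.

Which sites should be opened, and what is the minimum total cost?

For any fixed open set, each user region goes to its cheapest open site; total = fixed + service.
{Tring}: P→Tring 6·24=144, Q→Tring 9·4=36, R→Tring 9·19=171, S→Tring 4·24=96, T→Tring 6·15=90, U→Tring 4·23=92, V→Tring 3·13=39, W→Tring 8·5=40. Service 708; fixed 59; total 767.
{Tring, Milton}: service 620 + fixed 214 = 834
{Tring, Wirral}: service 703 + fixed 134 = 837
{Tring, Holm, Milton, Farrow, Wirral}: P→Milton 3·24=72, Q→Holm 4·4=16, R→Tring 9·19=171, S→Tring 4·24=96, T→Tring 6·15=90, U→Tring 4·23=92, V→Tring 3·13=39, W→Farrow 6·5=30. Service 606; fixed 491; total 1097.
No other subset beats 767.

Open Tring only; minimum total cost 767.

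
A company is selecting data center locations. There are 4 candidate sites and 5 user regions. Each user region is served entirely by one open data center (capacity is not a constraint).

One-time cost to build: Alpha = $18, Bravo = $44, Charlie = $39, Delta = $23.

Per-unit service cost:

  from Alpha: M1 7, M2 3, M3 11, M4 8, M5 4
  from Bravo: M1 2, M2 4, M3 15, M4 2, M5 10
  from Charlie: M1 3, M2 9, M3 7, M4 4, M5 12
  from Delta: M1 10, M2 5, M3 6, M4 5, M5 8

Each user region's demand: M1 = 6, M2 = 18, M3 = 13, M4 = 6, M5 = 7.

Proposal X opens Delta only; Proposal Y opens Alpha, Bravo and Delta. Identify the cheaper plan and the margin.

Proposal X: {Delta}: M1→Delta 10·6=60, M2→Delta 5·18=90, M3→Delta 6·13=78, M4→Delta 5·6=30, M5→Delta 8·7=56. Service 314; fixed 23; total 337.
Proposal Y: {Alpha, Bravo, Delta}: M1→Bravo 2·6=12, M2→Alpha 3·18=54, M3→Delta 6·13=78, M4→Bravo 2·6=12, M5→Alpha 4·7=28. Service 184; fixed 85; total 269.
Difference: |337 − 269| = 68.

Proposal Y is cheaper by 68.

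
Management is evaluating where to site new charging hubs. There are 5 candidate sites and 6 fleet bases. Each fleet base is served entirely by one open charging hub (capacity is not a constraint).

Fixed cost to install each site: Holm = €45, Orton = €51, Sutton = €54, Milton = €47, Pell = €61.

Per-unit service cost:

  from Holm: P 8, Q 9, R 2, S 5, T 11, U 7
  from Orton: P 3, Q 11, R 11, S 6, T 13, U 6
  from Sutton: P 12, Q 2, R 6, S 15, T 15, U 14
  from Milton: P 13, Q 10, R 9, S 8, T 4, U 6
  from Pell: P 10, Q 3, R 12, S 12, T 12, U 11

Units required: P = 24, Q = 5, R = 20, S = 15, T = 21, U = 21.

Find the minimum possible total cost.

Minimum total cost: 585

For any fixed open set, each fleet base goes to its cheapest open site; total = fixed + service.
{Holm, Orton, Milton}: P→Orton 3·24=72, Q→Holm 9·5=45, R→Holm 2·20=40, S→Holm 5·15=75, T→Milton 4·21=84, U→Orton 6·21=126. Service 442; fixed 143; total 585.
{Holm, Orton, Sutton, Milton}: service 407 + fixed 197 = 604
{Holm, Orton, Milton, Pell}: P→Orton 3·24=72, Q→Pell 3·5=15, R→Holm 2·20=40, S→Holm 5·15=75, T→Milton 4·21=84, U→Orton 6·21=126. Service 412; fixed 204; total 616.
{Holm, Orton, Sutton, Milton, Pell}: P→Orton 3·24=72, Q→Sutton 2·5=10, R→Holm 2·20=40, S→Holm 5·15=75, T→Milton 4·21=84, U→Orton 6·21=126. Service 407; fixed 258; total 665.
No other subset beats 585.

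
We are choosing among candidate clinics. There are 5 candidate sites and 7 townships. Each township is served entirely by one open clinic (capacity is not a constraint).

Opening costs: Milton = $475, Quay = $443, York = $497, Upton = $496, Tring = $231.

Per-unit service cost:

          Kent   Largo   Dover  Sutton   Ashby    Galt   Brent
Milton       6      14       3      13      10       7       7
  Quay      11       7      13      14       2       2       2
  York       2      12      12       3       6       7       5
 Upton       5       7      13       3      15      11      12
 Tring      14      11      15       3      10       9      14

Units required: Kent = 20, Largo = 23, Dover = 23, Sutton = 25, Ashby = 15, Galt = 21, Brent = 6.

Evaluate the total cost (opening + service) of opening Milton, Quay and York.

Total cost: 1844

Each township is assigned to its cheapest site among the open ones.
{Milton, Quay, York}: Kent→York 2·20=40, Largo→Quay 7·23=161, Dover→Milton 3·23=69, Sutton→York 3·25=75, Ashby→Quay 2·15=30, Galt→Quay 2·21=42, Brent→Quay 2·6=12. Service 429; fixed 1415; total 1844.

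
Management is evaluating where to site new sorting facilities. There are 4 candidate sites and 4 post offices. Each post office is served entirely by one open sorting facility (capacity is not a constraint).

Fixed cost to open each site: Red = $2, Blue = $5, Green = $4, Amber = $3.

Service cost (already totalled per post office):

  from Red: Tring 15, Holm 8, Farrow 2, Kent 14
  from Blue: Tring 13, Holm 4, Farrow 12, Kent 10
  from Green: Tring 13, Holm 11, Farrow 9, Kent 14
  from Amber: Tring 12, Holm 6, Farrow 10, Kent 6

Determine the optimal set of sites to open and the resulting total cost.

For any fixed open set, each post office goes to its cheapest open site; total = fixed + service.
{Red, Amber}: Tring→Amber 12, Holm→Amber 6, Farrow→Red 2, Kent→Amber 6. Service 26; fixed 5; total 31.
{Red, Blue, Amber}: service 24 + fixed 10 = 34
{Red, Green, Amber}: service 26 + fixed 9 = 35
{Red, Blue, Green, Amber}: Tring→Amber 12, Holm→Blue 4, Farrow→Red 2, Kent→Amber 6. Service 24; fixed 14; total 38.
(All 15 nonempty subsets were checked; Red and Amber is lowest.)

Open Red and Amber; minimum total cost 31.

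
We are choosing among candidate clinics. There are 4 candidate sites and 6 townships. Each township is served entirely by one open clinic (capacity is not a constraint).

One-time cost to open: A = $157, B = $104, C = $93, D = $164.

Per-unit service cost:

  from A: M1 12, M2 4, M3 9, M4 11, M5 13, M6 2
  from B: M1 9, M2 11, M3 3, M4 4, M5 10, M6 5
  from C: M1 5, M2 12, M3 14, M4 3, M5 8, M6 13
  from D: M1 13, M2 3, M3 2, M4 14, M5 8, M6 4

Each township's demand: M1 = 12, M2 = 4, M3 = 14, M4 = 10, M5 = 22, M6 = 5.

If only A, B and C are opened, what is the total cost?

Each township is assigned to its cheapest site among the open ones.
{A, B, C}: M1→C 5·12=60, M2→A 4·4=16, M3→B 3·14=42, M4→C 3·10=30, M5→C 8·22=176, M6→A 2·5=10. Service 334; fixed 354; total 688.

Total cost: 688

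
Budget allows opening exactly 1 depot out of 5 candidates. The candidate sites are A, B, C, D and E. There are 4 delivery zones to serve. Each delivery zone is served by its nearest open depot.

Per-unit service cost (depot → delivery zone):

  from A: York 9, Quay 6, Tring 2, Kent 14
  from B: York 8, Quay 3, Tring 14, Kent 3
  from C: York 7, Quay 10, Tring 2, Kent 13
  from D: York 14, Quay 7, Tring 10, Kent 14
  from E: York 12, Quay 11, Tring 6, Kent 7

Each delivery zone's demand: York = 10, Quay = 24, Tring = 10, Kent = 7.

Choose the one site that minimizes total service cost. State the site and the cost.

Choose B only; total service cost 313.

With exactly 1 open, each delivery zone uses its cheapest among the chosen.
{B}: York→B 8·10=80, Quay→B 3·24=72, Tring→B 14·10=140, Kent→B 3·7=21. Service cost 313.
{A}: service cost 352
{C}: service cost 421
Among all 5 size-1 choices, {B} is lowest.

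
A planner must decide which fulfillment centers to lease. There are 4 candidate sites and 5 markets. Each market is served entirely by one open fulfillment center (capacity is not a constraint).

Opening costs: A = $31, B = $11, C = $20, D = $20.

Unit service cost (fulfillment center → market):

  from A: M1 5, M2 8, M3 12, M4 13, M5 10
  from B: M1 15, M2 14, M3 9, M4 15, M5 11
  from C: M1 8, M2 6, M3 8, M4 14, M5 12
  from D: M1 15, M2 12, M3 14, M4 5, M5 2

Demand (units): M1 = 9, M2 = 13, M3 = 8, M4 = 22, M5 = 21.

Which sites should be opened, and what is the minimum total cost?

For any fixed open set, each market goes to its cheapest open site; total = fixed + service.
{C, D}: M1→C 8·9=72, M2→C 6·13=78, M3→C 8·8=64, M4→D 5·22=110, M5→D 2·21=42. Service 366; fixed 40; total 406.
{A, C, D}: service 339 + fixed 71 = 410
{B, C, D}: service 366 + fixed 51 = 417
{A, B, C, D}: service 339 + fixed 82 = 421
No other subset beats 406.

Open C and D; minimum total cost 406.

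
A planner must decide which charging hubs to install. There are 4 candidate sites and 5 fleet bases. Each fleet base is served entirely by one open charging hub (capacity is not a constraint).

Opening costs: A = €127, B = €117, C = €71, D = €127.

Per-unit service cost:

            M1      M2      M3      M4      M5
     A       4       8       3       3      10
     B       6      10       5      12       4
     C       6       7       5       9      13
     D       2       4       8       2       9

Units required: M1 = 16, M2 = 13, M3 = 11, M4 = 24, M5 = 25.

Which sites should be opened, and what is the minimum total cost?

Open B and D; minimum total cost 531.

For any fixed open set, each fleet base goes to its cheapest open site; total = fixed + service.
{B, D}: M1→D 2·16=32, M2→D 4·13=52, M3→B 5·11=55, M4→D 2·24=48, M5→B 4·25=100. Service 287; fixed 244; total 531.
{D}: M1→D 2·16=32, M2→D 4·13=52, M3→D 8·11=88, M4→D 2·24=48, M5→D 9·25=225. Service 445; fixed 127; total 572.
{B, C, D}: M1→D 2·16=32, M2→D 4·13=52, M3→B 5·11=55, M4→D 2·24=48, M5→B 4·25=100. Service 287; fixed 315; total 602.
{A, B, C, D}: M1→D 2·16=32, M2→D 4·13=52, M3→A 3·11=33, M4→D 2·24=48, M5→B 4·25=100. Service 265; fixed 442; total 707.
No other subset beats 531.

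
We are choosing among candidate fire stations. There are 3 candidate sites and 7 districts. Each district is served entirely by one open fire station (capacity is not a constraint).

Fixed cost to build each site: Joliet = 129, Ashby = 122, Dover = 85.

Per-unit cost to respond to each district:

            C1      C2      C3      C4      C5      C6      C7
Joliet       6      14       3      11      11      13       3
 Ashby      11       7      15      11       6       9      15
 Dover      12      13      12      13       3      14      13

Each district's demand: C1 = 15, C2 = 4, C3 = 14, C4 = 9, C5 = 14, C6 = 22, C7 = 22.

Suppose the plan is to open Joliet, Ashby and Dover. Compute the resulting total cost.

Each district is assigned to its cheapest site among the open ones.
{Joliet, Ashby, Dover}: C1→Joliet 6·15=90, C2→Ashby 7·4=28, C3→Joliet 3·14=42, C4→Joliet 11·9=99, C5→Dover 3·14=42, C6→Ashby 9·22=198, C7→Joliet 3·22=66. Service 565; fixed 336; total 901.

Total cost: 901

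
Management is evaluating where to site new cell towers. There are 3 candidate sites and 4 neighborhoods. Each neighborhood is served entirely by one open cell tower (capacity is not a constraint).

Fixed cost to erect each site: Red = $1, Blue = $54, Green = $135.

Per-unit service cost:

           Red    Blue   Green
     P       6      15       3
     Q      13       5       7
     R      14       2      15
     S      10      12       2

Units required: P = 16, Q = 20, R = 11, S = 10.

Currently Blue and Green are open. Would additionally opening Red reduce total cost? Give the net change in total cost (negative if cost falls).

Current service cost with {Blue, Green}: 190.
Adding Red: each neighborhood re-picks its cheapest; new service cost 190, saving 0.
Extra fixed cost: 1. Net change = 1 − 0 = 1.
(Totals: 379 → 380.)

No — net change +1 (cost rises by 1).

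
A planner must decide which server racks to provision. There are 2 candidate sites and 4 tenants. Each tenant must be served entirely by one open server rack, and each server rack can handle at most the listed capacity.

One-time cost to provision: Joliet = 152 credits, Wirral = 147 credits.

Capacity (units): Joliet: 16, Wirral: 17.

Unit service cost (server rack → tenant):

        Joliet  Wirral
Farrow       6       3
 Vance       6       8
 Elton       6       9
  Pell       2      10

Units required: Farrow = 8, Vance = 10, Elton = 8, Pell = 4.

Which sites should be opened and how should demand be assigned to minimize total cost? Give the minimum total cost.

Open {Joliet, Wirral}: Farrow→Wirral 3·8=24, Vance→Joliet 6·10=60, Elton→Wirral 9·8=72, Pell→Joliet 2·4=8.
Loads: Joliet carries 14/16, Wirral carries 16/17. Service 164; fixed 299; total 463.
Next best feasible plan costs 515.

Minimum total cost: 463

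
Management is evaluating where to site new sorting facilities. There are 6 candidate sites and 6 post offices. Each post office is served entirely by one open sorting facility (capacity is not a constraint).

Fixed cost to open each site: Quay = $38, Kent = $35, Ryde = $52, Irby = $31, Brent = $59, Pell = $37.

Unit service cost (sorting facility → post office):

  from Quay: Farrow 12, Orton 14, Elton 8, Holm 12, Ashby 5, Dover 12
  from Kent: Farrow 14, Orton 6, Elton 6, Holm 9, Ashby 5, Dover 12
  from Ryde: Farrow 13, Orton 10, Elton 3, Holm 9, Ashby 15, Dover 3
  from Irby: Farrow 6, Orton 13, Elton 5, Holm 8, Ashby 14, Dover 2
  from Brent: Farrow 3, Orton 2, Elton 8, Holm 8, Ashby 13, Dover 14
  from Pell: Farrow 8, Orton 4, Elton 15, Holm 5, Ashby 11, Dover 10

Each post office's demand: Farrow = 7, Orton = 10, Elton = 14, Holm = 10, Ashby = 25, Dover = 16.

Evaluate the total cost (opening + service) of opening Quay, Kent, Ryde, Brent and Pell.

Total cost: 527

Each post office is assigned to its cheapest site among the open ones.
{Quay, Kent, Ryde, Brent, Pell}: Farrow→Brent 3·7=21, Orton→Brent 2·10=20, Elton→Ryde 3·14=42, Holm→Pell 5·10=50, Ashby→Quay 5·25=125, Dover→Ryde 3·16=48. Service 306; fixed 221; total 527.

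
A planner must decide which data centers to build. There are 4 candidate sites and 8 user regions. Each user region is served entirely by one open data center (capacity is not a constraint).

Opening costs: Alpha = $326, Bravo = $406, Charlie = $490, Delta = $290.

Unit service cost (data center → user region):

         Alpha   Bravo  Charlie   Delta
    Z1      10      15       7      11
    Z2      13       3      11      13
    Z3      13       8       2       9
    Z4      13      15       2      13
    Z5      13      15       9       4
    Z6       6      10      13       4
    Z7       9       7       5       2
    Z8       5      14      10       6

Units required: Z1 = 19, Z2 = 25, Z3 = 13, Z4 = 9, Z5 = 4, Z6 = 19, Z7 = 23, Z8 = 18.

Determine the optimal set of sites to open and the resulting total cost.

For any fixed open set, each user region goes to its cheapest open site; total = fixed + service.
{Delta}: Z1→Delta 11·19=209, Z2→Delta 13·25=325, Z3→Delta 9·13=117, Z4→Delta 13·9=117, Z5→Delta 4·4=16, Z6→Delta 4·19=76, Z7→Delta 2·23=46, Z8→Delta 6·18=108. Service 1014; fixed 290; total 1304.
{Bravo, Delta}: service 751 + fixed 696 = 1447
{Charlie, Delta}: service 698 + fixed 780 = 1478
{Alpha, Bravo, Charlie, Delta}: Z1→Charlie 7·19=133, Z2→Bravo 3·25=75, Z3→Charlie 2·13=26, Z4→Charlie 2·9=18, Z5→Delta 4·4=16, Z6→Delta 4·19=76, Z7→Delta 2·23=46, Z8→Alpha 5·18=90. Service 480; fixed 1512; total 1992.
No other subset beats 1304.

Open Delta only; minimum total cost 1304.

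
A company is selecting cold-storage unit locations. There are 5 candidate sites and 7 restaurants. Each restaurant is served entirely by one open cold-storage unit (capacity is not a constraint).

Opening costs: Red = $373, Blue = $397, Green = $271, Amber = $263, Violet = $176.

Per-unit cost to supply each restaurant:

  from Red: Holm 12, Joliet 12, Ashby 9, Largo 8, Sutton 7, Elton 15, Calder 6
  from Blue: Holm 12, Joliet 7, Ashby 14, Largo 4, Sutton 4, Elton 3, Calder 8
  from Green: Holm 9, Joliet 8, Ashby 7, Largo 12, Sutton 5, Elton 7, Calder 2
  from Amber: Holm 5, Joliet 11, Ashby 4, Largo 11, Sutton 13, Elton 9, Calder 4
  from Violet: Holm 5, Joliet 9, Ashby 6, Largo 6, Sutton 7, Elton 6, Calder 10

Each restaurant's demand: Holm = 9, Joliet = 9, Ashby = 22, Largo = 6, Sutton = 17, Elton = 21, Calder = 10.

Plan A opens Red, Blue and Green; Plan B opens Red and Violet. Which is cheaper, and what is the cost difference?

Plan A: {Red, Blue, Green}: Holm→Green 9·9=81, Joliet→Blue 7·9=63, Ashby→Green 7·22=154, Largo→Blue 4·6=24, Sutton→Blue 4·17=68, Elton→Blue 3·21=63, Calder→Green 2·10=20. Service 473; fixed 1041; total 1514.
Plan B: {Red, Violet}: Holm→Violet 5·9=45, Joliet→Violet 9·9=81, Ashby→Violet 6·22=132, Largo→Violet 6·6=36, Sutton→Red 7·17=119, Elton→Violet 6·21=126, Calder→Red 6·10=60. Service 599; fixed 549; total 1148.
Difference: |1514 − 1148| = 366.

Plan B is cheaper by 366.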